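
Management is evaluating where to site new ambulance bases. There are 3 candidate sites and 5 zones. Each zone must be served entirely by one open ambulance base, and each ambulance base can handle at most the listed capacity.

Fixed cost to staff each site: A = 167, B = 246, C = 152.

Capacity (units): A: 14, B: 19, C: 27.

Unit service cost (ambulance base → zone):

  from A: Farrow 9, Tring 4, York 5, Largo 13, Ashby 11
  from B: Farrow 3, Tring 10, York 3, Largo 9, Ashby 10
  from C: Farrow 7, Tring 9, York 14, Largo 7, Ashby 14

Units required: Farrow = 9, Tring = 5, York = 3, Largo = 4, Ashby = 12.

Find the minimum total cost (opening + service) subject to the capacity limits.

Open {A, C}: Farrow→C 7·9=63, Tring→A 4·5=20, York→A 5·3=15, Largo→C 7·4=28, Ashby→C 14·12=168.
Loads: A carries 8/14, C carries 25/27. Service 294; fixed 319; total 613.
Next best feasible plan costs 629.

Minimum total cost: 613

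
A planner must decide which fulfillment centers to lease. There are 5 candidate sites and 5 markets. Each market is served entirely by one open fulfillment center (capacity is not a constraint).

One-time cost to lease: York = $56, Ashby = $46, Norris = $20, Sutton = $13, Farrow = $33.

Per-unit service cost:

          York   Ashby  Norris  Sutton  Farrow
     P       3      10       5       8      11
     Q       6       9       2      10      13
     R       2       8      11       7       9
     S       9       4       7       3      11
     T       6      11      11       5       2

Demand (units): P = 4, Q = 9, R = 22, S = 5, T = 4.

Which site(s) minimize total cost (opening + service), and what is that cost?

Open York, Norris and Sutton; minimum total cost 198.

For any fixed open set, each market goes to its cheapest open site; total = fixed + service.
{York, Norris, Sutton}: P→York 3·4=12, Q→Norris 2·9=18, R→York 2·22=44, S→Sutton 3·5=15, T→Sutton 5·4=20. Service 109; fixed 89; total 198.
{York, Norris}: P→York 3·4=12, Q→Norris 2·9=18, R→York 2·22=44, S→Norris 7·5=35, T→York 6·4=24. Service 133; fixed 76; total 209.
{York, Sutton}: P→York 3·4=12, Q→York 6·9=54, R→York 2·22=44, S→Sutton 3·5=15, T→Sutton 5·4=20. Service 145; fixed 69; total 214.
{York, Ashby, Norris, Sutton, Farrow}: P→York 3·4=12, Q→Norris 2·9=18, R→York 2·22=44, S→Sutton 3·5=15, T→Farrow 2·4=8. Service 97; fixed 168; total 265.
No other subset beats 198.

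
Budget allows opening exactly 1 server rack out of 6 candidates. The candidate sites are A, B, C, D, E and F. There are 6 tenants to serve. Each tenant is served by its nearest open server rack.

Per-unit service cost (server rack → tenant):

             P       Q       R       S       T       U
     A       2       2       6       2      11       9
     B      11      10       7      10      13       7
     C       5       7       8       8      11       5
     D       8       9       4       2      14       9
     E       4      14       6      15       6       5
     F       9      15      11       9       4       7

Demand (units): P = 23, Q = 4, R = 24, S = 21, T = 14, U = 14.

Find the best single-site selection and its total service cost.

With exactly 1 open, each tenant uses its cheapest among the chosen.
{A}: P→A 2·23=46, Q→A 2·4=8, R→A 6·24=144, S→A 2·21=42, T→A 11·14=154, U→A 9·14=126. Service cost 520.
{D}: service cost 680
{C}: service cost 727
Among all 6 size-1 choices, {A} is lowest.

Choose A only; total service cost 520.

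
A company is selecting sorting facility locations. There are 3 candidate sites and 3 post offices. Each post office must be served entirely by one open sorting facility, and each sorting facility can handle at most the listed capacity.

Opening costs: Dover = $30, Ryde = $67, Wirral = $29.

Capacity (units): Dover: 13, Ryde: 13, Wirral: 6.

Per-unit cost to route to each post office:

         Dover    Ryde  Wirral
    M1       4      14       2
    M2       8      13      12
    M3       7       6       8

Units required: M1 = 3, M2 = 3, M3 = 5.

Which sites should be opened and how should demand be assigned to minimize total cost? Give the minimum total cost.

Minimum total cost: 101

Open {Dover}: M1→Dover 4·3=12, M2→Dover 8·3=24, M3→Dover 7·5=35.
Loads: Dover carries 11/13. Service 71; fixed 30; total 101.
Next best feasible plan costs 124.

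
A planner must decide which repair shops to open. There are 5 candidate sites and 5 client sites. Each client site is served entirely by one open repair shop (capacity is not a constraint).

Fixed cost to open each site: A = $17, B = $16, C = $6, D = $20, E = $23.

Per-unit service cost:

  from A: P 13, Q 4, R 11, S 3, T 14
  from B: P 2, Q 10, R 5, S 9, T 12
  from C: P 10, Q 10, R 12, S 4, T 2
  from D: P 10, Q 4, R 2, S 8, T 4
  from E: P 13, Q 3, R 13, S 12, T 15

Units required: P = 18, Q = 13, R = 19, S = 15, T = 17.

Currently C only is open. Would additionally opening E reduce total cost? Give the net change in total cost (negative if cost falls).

Yes — net change −68 (cost falls by 68).

Current service cost with {C}: 632.
Adding E: each client site re-picks its cheapest; new service cost 541, saving 91.
Extra fixed cost: 23. Net change = 23 − 91 = -68.
(Totals: 638 → 570.)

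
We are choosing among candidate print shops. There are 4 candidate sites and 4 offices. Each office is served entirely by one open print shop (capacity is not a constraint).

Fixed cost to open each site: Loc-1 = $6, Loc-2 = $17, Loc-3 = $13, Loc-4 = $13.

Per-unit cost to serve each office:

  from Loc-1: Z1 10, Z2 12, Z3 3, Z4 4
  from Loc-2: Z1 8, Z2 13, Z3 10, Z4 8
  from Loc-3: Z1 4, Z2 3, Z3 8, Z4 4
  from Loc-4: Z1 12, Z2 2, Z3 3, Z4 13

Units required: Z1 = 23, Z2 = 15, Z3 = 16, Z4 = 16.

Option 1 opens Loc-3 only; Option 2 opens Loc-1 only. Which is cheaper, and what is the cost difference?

Option 1 is cheaper by 186.

Option 1: {Loc-3}: Z1→Loc-3 4·23=92, Z2→Loc-3 3·15=45, Z3→Loc-3 8·16=128, Z4→Loc-3 4·16=64. Service 329; fixed 13; total 342.
Option 2: {Loc-1}: Z1→Loc-1 10·23=230, Z2→Loc-1 12·15=180, Z3→Loc-1 3·16=48, Z4→Loc-1 4·16=64. Service 522; fixed 6; total 528.
Difference: |342 − 528| = 186.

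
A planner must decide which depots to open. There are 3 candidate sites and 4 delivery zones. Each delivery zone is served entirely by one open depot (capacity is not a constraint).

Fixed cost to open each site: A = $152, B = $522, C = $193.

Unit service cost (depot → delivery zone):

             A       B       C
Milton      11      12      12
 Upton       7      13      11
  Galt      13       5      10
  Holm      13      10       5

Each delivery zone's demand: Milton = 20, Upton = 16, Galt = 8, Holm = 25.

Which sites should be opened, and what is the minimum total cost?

For any fixed open set, each delivery zone goes to its cheapest open site; total = fixed + service.
{C}: Milton→C 12·20=240, Upton→C 11·16=176, Galt→C 10·8=80, Holm→C 5·25=125. Service 621; fixed 193; total 814.
{A, C}: service 537 + fixed 345 = 882
{A}: Milton→A 11·20=220, Upton→A 7·16=112, Galt→A 13·8=104, Holm→A 13·25=325. Service 761; fixed 152; total 913.
{A, B, C}: service 497 + fixed 867 = 1364
No other subset beats 814.

Open C only; minimum total cost 814.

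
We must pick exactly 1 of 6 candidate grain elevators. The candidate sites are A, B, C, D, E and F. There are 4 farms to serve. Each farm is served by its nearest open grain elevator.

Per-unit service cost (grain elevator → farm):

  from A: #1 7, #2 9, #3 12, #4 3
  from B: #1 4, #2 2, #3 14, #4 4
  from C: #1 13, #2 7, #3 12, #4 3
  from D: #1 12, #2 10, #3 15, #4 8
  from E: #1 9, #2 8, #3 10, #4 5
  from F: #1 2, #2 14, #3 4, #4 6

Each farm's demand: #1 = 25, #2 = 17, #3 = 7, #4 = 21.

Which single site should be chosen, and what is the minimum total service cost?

With exactly 1 open, each farm uses its cheapest among the chosen.
{B}: #1→B 4·25=100, #2→B 2·17=34, #3→B 14·7=98, #4→B 4·21=84. Service cost 316.
{F}: service cost 442
{A}: service cost 475
Among all 6 size-1 choices, {B} is lowest.

Choose B only; total service cost 316.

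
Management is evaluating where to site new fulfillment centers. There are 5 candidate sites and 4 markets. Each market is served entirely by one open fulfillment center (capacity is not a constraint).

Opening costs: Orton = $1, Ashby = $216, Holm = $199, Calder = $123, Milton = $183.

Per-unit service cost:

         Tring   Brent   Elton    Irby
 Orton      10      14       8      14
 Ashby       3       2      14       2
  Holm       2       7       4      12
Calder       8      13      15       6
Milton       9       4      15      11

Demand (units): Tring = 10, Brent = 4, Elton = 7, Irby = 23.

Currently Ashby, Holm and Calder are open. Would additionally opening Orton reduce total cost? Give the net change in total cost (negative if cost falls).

No — net change +1 (cost rises by 1).

Current service cost with {Ashby, Holm, Calder}: 102.
Adding Orton: each market re-picks its cheapest; new service cost 102, saving 0.
Extra fixed cost: 1. Net change = 1 − 0 = 1.
(Totals: 640 → 641.)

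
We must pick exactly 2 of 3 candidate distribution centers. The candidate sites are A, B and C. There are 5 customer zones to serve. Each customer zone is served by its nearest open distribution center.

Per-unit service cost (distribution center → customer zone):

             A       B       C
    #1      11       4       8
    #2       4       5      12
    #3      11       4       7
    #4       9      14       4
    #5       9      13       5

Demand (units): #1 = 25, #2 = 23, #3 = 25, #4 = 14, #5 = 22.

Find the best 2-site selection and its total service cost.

Choose B and C; total service cost 481.

With exactly 2 open, each customer zone uses its cheapest among the chosen.
{B, C}: #1→B 4·25=100, #2→B 5·23=115, #3→B 4·25=100, #4→C 4·14=56, #5→C 5·22=110. Service cost 481.
{A, B}: service cost 616
{A, C}: service cost 633
Among all 3 size-2 choices, {B, C} is lowest.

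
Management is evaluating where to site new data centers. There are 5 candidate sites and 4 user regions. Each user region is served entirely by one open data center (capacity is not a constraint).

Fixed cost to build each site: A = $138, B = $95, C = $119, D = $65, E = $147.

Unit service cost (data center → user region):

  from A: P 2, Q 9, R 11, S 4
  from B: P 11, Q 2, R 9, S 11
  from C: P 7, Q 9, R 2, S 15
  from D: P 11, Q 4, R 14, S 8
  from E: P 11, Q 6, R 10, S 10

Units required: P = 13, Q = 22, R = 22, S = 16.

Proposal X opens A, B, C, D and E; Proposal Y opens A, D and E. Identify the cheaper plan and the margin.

Proposal X: {A, B, C, D, E}: P→A 2·13=26, Q→B 2·22=44, R→C 2·22=44, S→A 4·16=64. Service 178; fixed 564; total 742.
Proposal Y: {A, D, E}: P→A 2·13=26, Q→D 4·22=88, R→E 10·22=220, S→A 4·16=64. Service 398; fixed 350; total 748.
Difference: |742 − 748| = 6.

Proposal X is cheaper by 6.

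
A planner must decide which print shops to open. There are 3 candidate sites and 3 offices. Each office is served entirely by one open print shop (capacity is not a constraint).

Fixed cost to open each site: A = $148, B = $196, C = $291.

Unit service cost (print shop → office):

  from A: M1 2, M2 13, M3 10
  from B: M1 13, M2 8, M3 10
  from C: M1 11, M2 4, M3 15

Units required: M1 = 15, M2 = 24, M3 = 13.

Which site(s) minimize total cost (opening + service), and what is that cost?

For any fixed open set, each office goes to its cheapest open site; total = fixed + service.
{A}: M1→A 2·15=30, M2→A 13·24=312, M3→A 10·13=130. Service 472; fixed 148; total 620.
{A, C}: service 256 + fixed 439 = 695
{A, B}: service 352 + fixed 344 = 696
{A, B, C}: service 256 + fixed 635 = 891
No other subset beats 620.

Open A only; minimum total cost 620.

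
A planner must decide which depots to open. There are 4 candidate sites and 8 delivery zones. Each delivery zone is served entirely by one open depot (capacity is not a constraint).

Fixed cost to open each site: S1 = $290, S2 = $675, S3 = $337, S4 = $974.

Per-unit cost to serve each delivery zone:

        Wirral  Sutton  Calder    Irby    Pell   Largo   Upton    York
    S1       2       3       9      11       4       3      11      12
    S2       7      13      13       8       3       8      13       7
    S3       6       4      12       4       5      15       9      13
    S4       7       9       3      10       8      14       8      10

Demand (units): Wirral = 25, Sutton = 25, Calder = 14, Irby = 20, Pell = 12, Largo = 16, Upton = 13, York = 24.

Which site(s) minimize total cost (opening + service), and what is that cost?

Open S1 only; minimum total cost 1288.

For any fixed open set, each delivery zone goes to its cheapest open site; total = fixed + service.
{S1}: Wirral→S1 2·25=50, Sutton→S1 3·25=75, Calder→S1 9·14=126, Irby→S1 11·20=220, Pell→S1 4·12=48, Largo→S1 3·16=48, Upton→S1 11·13=143, York→S1 12·24=288. Service 998; fixed 290; total 1288.
{S1, S3}: service 832 + fixed 627 = 1459
{S3}: Wirral→S3 6·25=150, Sutton→S3 4·25=100, Calder→S3 12·14=168, Irby→S3 4·20=80, Pell→S3 5·12=60, Largo→S3 15·16=240, Upton→S3 9·13=117, York→S3 13·24=312. Service 1227; fixed 337; total 1564.
{S1, S2, S3, S4}: service 603 + fixed 2276 = 2879
No other subset beats 1288.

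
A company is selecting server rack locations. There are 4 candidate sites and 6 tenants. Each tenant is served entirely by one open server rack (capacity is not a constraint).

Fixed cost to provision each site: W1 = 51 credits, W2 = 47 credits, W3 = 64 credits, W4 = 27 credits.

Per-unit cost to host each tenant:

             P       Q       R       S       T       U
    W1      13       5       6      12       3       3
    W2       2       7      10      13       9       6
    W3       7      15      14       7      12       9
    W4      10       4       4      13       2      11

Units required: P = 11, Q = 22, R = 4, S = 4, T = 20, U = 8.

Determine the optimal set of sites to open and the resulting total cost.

For any fixed open set, each tenant goes to its cheapest open site; total = fixed + service.
{W2, W4}: P→W2 2·11=22, Q→W4 4·22=88, R→W4 4·4=16, S→W2 13·4=52, T→W4 2·20=40, U→W2 6·8=48. Service 266; fixed 74; total 340.
{W1, W2, W4}: service 238 + fixed 125 = 363
{W2, W3, W4}: service 242 + fixed 138 = 380
{W1, W2, W3, W4}: service 218 + fixed 189 = 407
(All 15 nonempty subsets were checked; W2 and W4 is lowest.)

Open W2 and W4; minimum total cost 340.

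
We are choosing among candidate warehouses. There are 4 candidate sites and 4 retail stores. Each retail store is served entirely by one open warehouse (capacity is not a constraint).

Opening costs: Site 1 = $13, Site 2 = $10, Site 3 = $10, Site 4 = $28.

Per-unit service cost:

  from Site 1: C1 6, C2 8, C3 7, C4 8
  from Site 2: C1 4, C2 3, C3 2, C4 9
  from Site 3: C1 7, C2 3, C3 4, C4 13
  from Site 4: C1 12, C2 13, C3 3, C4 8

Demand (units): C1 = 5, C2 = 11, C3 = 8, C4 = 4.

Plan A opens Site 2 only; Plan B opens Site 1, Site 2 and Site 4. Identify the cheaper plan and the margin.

Plan A is cheaper by 37.

Plan A: {Site 2}: C1→Site 2 4·5=20, C2→Site 2 3·11=33, C3→Site 2 2·8=16, C4→Site 2 9·4=36. Service 105; fixed 10; total 115.
Plan B: {Site 1, Site 2, Site 4}: C1→Site 2 4·5=20, C2→Site 2 3·11=33, C3→Site 2 2·8=16, C4→Site 1 8·4=32. Service 101; fixed 51; total 152.
Difference: |115 − 152| = 37.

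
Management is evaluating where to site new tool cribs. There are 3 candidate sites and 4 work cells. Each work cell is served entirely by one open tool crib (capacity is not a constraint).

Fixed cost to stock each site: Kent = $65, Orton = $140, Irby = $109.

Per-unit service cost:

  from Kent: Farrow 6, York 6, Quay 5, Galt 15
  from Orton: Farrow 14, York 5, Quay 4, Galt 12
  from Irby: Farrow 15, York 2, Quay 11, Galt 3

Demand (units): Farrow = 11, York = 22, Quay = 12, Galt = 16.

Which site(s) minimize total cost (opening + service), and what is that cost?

For any fixed open set, each work cell goes to its cheapest open site; total = fixed + service.
{Kent, Irby}: Farrow→Kent 6·11=66, York→Irby 2·22=44, Quay→Kent 5·12=60, Galt→Irby 3·16=48. Service 218; fixed 174; total 392.
{Irby}: Farrow→Irby 15·11=165, York→Irby 2·22=44, Quay→Irby 11·12=132, Galt→Irby 3·16=48. Service 389; fixed 109; total 498.
{Kent, Orton, Irby}: service 206 + fixed 314 = 520
{Kent}: service 498 + fixed 65 = 563
No other subset beats 392.

Open Kent and Irby; minimum total cost 392.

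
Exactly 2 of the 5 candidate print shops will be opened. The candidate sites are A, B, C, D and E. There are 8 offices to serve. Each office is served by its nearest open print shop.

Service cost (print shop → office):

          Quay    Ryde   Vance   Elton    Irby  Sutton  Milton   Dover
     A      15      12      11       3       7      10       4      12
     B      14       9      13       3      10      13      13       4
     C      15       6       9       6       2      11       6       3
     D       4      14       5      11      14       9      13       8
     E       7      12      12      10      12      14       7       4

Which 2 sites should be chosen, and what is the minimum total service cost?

With exactly 2 open, each office uses its cheapest among the chosen.
{C, D}: Quay→D 4, Ryde→C 6, Vance→D 5, Elton→C 6, Irby→C 2, Sutton→D 9, Milton→C 6, Dover→C 3. Service cost 41.
{C, E}: service cost 50
{A, C}: service cost 52
Among all 10 size-2 choices, {C, D} is lowest.

Choose C and D; total service cost 41.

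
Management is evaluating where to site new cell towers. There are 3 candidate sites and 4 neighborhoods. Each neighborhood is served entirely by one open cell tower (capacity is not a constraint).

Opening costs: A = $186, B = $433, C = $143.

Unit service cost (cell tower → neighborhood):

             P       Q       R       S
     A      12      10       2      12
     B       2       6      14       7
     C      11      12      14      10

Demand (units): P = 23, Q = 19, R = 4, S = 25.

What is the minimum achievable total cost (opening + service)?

Minimum total cost: 824

For any fixed open set, each neighborhood goes to its cheapest open site; total = fixed + service.
{B}: P→B 2·23=46, Q→B 6·19=114, R→B 14·4=56, S→B 7·25=175. Service 391; fixed 433; total 824.
{C}: service 787 + fixed 143 = 930
{A}: P→A 12·23=276, Q→A 10·19=190, R→A 2·4=8, S→A 12·25=300. Service 774; fixed 186; total 960.
{A, B, C}: P→B 2·23=46, Q→B 6·19=114, R→A 2·4=8, S→B 7·25=175. Service 343; fixed 762; total 1105.
No other subset beats 824.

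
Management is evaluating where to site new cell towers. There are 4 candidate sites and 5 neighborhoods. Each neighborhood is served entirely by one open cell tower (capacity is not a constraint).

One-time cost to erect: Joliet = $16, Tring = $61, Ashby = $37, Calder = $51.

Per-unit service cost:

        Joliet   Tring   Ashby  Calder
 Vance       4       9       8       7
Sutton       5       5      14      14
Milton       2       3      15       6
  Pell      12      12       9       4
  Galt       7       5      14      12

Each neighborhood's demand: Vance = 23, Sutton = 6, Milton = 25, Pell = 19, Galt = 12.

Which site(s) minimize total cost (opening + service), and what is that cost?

For any fixed open set, each neighborhood goes to its cheapest open site; total = fixed + service.
{Joliet, Calder}: Vance→Joliet 4·23=92, Sutton→Joliet 5·6=30, Milton→Joliet 2·25=50, Pell→Calder 4·19=76, Galt→Joliet 7·12=84. Service 332; fixed 67; total 399.
{Joliet, Tring, Calder}: service 308 + fixed 128 = 436
{Joliet, Ashby, Calder}: Vance→Joliet 4·23=92, Sutton→Joliet 5·6=30, Milton→Joliet 2·25=50, Pell→Calder 4·19=76, Galt→Joliet 7·12=84. Service 332; fixed 104; total 436.
{Joliet, Tring, Ashby, Calder}: Vance→Joliet 4·23=92, Sutton→Joliet 5·6=30, Milton→Joliet 2·25=50, Pell→Calder 4·19=76, Galt→Tring 5·12=60. Service 308; fixed 165; total 473.
No other subset beats 399.

Open Joliet and Calder; minimum total cost 399.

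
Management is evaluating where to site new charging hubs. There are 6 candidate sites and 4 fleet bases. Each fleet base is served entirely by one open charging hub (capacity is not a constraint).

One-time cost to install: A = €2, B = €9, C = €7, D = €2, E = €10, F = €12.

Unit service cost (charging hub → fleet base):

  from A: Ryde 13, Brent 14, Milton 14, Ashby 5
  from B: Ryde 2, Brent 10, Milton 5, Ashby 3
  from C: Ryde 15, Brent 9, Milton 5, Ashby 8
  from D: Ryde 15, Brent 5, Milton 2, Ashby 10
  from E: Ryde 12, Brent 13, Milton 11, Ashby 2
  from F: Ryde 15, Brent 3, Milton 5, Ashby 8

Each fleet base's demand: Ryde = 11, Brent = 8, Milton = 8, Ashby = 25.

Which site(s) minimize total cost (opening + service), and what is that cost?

Open B, D, E and F; minimum total cost 145.

For any fixed open set, each fleet base goes to its cheapest open site; total = fixed + service.
{B, D, E, F}: Ryde→B 2·11=22, Brent→F 3·8=24, Milton→D 2·8=16, Ashby→E 2·25=50. Service 112; fixed 33; total 145.
{A, B, D, E, F}: Ryde→B 2·11=22, Brent→F 3·8=24, Milton→D 2·8=16, Ashby→E 2·25=50. Service 112; fixed 35; total 147.
{B, D, E}: service 128 + fixed 21 = 149
{A, B, C, D, E, F}: service 112 + fixed 42 = 154
No other subset beats 145.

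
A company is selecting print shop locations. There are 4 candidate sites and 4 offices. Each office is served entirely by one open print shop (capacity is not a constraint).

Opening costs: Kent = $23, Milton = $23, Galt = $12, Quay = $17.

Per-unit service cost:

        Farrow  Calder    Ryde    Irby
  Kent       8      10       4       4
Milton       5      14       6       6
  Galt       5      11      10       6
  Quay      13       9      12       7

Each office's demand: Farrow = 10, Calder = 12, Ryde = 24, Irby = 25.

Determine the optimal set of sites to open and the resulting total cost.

For any fixed open set, each office goes to its cheapest open site; total = fixed + service.
{Kent, Galt}: Farrow→Galt 5·10=50, Calder→Kent 10·12=120, Ryde→Kent 4·24=96, Irby→Kent 4·25=100. Service 366; fixed 35; total 401.
{Kent, Galt, Quay}: service 354 + fixed 52 = 406
{Kent, Milton}: Farrow→Milton 5·10=50, Calder→Kent 10·12=120, Ryde→Kent 4·24=96, Irby→Kent 4·25=100. Service 366; fixed 46; total 412.
{Kent, Milton, Galt, Quay}: Farrow→Milton 5·10=50, Calder→Quay 9·12=108, Ryde→Kent 4·24=96, Irby→Kent 4·25=100. Service 354; fixed 75; total 429.
No other subset beats 401.

Open Kent and Galt; minimum total cost 401.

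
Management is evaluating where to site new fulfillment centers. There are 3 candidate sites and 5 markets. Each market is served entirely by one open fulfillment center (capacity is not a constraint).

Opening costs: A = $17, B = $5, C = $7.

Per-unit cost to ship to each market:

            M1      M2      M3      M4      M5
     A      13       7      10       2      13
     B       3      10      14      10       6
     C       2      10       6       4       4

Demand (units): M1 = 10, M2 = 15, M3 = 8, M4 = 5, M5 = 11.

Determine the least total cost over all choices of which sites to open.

Minimum total cost: 251

For any fixed open set, each market goes to its cheapest open site; total = fixed + service.
{A, C}: M1→C 2·10=20, M2→A 7·15=105, M3→C 6·8=48, M4→A 2·5=10, M5→C 4·11=44. Service 227; fixed 24; total 251.
{A, B, C}: M1→C 2·10=20, M2→A 7·15=105, M3→C 6·8=48, M4→A 2·5=10, M5→C 4·11=44. Service 227; fixed 29; total 256.
{C}: service 282 + fixed 7 = 289
{B}: M1→B 3·10=30, M2→B 10·15=150, M3→B 14·8=112, M4→B 10·5=50, M5→B 6·11=66. Service 408; fixed 5; total 413.
No other subset beats 251.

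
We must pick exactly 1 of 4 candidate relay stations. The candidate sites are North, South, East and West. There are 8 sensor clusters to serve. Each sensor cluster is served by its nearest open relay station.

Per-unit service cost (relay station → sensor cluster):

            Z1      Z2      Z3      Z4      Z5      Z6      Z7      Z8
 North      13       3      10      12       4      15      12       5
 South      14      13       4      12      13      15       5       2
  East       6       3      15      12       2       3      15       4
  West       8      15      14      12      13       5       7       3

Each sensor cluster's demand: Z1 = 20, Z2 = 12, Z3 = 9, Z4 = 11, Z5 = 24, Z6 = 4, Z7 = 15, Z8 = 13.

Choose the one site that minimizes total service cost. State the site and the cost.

With exactly 1 open, each sensor cluster uses its cheapest among the chosen.
{East}: Z1→East 6·20=120, Z2→East 3·12=36, Z3→East 15·9=135, Z4→East 12·11=132, Z5→East 2·24=48, Z6→East 3·4=12, Z7→East 15·15=225, Z8→East 4·13=52. Service cost 760.
{North}: service cost 919
{West}: service cost 1074
Among all 4 size-1 choices, {East} is lowest.

Choose East only; total service cost 760.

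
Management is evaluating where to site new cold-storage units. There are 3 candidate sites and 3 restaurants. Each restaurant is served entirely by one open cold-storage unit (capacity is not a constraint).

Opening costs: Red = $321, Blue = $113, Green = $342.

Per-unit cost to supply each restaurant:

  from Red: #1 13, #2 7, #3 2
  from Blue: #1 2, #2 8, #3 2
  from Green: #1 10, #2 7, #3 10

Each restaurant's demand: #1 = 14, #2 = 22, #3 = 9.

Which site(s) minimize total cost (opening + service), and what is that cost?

For any fixed open set, each restaurant goes to its cheapest open site; total = fixed + service.
{Blue}: #1→Blue 2·14=28, #2→Blue 8·22=176, #3→Blue 2·9=18. Service 222; fixed 113; total 335.
{Red, Blue}: service 200 + fixed 434 = 634
{Blue, Green}: #1→Blue 2·14=28, #2→Green 7·22=154, #3→Blue 2·9=18. Service 200; fixed 455; total 655.
{Red, Blue, Green}: #1→Blue 2·14=28, #2→Red 7·22=154, #3→Red 2·9=18. Service 200; fixed 776; total 976.
No other subset beats 335.

Open Blue only; minimum total cost 335.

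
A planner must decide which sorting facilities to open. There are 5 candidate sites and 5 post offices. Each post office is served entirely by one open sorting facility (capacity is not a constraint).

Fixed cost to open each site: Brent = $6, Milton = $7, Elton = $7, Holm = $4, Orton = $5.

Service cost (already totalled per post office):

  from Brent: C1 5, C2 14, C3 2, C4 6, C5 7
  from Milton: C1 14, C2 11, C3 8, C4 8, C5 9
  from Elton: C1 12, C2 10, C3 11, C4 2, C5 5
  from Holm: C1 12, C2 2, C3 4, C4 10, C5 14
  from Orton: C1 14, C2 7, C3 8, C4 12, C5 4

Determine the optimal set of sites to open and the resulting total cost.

For any fixed open set, each post office goes to its cheapest open site; total = fixed + service.
{Brent, Holm}: C1→Brent 5, C2→Holm 2, C3→Brent 2, C4→Brent 6, C5→Brent 7. Service 22; fixed 10; total 32.
{Brent, Elton, Holm}: service 16 + fixed 17 = 33
{Brent, Holm, Orton}: service 19 + fixed 15 = 34
{Brent, Milton, Elton, Holm, Orton}: C1→Brent 5, C2→Holm 2, C3→Brent 2, C4→Elton 2, C5→Orton 4. Service 15; fixed 29; total 44.
No other subset beats 32.

Open Brent and Holm; minimum total cost 32.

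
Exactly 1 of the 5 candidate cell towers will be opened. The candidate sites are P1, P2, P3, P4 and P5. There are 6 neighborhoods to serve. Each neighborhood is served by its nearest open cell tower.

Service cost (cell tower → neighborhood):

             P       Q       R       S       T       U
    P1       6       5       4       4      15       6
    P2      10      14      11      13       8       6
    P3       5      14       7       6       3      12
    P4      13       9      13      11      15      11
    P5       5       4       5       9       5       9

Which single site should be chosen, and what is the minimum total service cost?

With exactly 1 open, each neighborhood uses its cheapest among the chosen.
{P5}: P→P5 5, Q→P5 4, R→P5 5, S→P5 9, T→P5 5, U→P5 9. Service cost 37.
{P1}: service cost 40
{P3}: service cost 47
Among all 5 size-1 choices, {P5} is lowest.

Choose P5 only; total service cost 37.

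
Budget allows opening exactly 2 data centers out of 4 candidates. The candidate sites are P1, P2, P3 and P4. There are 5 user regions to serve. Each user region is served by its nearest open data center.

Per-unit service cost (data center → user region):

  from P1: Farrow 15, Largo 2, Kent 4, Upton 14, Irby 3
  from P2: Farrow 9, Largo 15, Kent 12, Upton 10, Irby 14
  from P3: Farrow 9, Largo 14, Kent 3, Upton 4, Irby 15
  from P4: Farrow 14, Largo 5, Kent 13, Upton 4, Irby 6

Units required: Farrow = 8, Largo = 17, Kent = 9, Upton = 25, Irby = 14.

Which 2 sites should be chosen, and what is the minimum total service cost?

With exactly 2 open, each user region uses its cheapest among the chosen.
{P1, P3}: Farrow→P3 9·8=72, Largo→P1 2·17=34, Kent→P3 3·9=27, Upton→P3 4·25=100, Irby→P1 3·14=42. Service cost 275.
{P1, P4}: service cost 324
{P3, P4}: service cost 368
Among all 6 size-2 choices, {P1, P3} is lowest.

Choose P1 and P3; total service cost 275.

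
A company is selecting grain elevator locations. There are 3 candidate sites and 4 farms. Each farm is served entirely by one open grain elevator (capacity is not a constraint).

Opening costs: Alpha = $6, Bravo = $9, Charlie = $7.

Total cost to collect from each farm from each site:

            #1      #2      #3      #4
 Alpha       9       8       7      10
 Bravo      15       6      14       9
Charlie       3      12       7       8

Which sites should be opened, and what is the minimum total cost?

Open Charlie only; minimum total cost 37.

For any fixed open set, each farm goes to its cheapest open site; total = fixed + service.
{Charlie}: #1→Charlie 3, #2→Charlie 12, #3→Charlie 7, #4→Charlie 8. Service 30; fixed 7; total 37.
{Alpha, Charlie}: #1→Charlie 3, #2→Alpha 8, #3→Alpha 7, #4→Charlie 8. Service 26; fixed 13; total 39.
{Alpha}: #1→Alpha 9, #2→Alpha 8, #3→Alpha 7, #4→Alpha 10. Service 34; fixed 6; total 40.
{Alpha, Bravo, Charlie}: #1→Charlie 3, #2→Bravo 6, #3→Alpha 7, #4→Charlie 8. Service 24; fixed 22; total 46.
(All 7 nonempty subsets were checked; Charlie only is lowest.)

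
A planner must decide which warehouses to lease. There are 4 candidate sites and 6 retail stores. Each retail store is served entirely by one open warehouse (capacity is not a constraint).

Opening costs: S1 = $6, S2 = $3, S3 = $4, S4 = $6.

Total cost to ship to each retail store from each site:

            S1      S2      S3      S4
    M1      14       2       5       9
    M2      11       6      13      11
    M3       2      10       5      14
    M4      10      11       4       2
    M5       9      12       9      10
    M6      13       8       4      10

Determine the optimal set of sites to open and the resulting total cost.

Open S2 and S3; minimum total cost 37.

For any fixed open set, each retail store goes to its cheapest open site; total = fixed + service.
{S2, S3}: M1→S2 2, M2→S2 6, M3→S3 5, M4→S3 4, M5→S3 9, M6→S3 4. Service 30; fixed 7; total 37.
{S1, S2, S3}: service 27 + fixed 13 = 40
{S2, S3, S4}: service 28 + fixed 13 = 41
{S1, S2, S3, S4}: service 25 + fixed 19 = 44
(All 15 nonempty subsets were checked; S2 and S3 is lowest.)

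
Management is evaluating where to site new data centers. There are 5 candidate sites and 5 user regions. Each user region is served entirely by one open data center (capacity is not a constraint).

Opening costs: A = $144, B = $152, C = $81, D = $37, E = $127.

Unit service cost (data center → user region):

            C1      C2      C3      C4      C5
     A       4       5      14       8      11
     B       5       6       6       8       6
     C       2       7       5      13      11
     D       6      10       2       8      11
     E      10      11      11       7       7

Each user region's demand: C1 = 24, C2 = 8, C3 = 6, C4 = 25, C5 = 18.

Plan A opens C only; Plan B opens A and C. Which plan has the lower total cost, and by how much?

Plan A: {C}: C1→C 2·24=48, C2→C 7·8=56, C3→C 5·6=30, C4→C 13·25=325, C5→C 11·18=198. Service 657; fixed 81; total 738.
Plan B: {A, C}: C1→C 2·24=48, C2→A 5·8=40, C3→C 5·6=30, C4→A 8·25=200, C5→A 11·18=198. Service 516; fixed 225; total 741.
Difference: |738 − 741| = 3.

Plan A is cheaper by 3.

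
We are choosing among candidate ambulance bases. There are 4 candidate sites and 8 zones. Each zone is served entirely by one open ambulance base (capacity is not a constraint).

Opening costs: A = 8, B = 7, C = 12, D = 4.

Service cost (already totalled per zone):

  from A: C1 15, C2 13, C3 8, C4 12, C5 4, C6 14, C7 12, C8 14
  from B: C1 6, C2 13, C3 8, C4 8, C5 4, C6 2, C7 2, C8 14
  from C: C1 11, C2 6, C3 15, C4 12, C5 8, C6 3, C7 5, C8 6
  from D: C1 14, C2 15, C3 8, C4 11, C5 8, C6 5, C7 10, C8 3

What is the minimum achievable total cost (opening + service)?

Minimum total cost: 57

For any fixed open set, each zone goes to its cheapest open site; total = fixed + service.
{B, D}: C1→B 6, C2→B 13, C3→B 8, C4→B 8, C5→B 4, C6→B 2, C7→B 2, C8→D 3. Service 46; fixed 11; total 57.
{B, C}: C1→B 6, C2→C 6, C3→B 8, C4→B 8, C5→B 4, C6→B 2, C7→B 2, C8→C 6. Service 42; fixed 19; total 61.
{B, C, D}: service 39 + fixed 23 = 62
{A, B, C, D}: service 39 + fixed 31 = 70
No other subset beats 57.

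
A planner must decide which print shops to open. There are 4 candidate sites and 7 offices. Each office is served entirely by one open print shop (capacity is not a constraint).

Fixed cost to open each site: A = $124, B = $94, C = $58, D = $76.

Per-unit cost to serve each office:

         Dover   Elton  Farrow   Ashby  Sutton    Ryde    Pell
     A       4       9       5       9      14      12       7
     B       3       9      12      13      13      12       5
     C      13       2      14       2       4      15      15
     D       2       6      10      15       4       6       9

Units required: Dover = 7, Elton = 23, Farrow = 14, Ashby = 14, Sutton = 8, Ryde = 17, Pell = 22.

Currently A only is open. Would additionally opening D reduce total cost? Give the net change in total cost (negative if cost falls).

Current service cost with {A}: 901.
Adding D: each office re-picks its cheapest; new service cost 636, saving 265.
Extra fixed cost: 76. Net change = 76 − 265 = -189.
(Totals: 1025 → 836.)

Yes — net change −189 (cost falls by 189).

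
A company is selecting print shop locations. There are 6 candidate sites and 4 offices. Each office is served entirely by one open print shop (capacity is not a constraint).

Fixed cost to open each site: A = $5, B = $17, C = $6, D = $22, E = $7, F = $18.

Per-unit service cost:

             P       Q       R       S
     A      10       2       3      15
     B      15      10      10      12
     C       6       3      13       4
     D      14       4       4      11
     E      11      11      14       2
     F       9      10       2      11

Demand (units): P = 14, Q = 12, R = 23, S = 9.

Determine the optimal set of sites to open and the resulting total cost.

For any fixed open set, each office goes to its cheapest open site; total = fixed + service.
{A, C, E, F}: P→C 6·14=84, Q→A 2·12=24, R→F 2·23=46, S→E 2·9=18. Service 172; fixed 36; total 208.
{A, C, E}: service 195 + fixed 18 = 213
{C, E, F}: service 184 + fixed 31 = 215
{A, B, C, D, E, F}: P→C 6·14=84, Q→A 2·12=24, R→F 2·23=46, S→E 2·9=18. Service 172; fixed 75; total 247.
No other subset beats 208.

Open A, C, E and F; minimum total cost 208.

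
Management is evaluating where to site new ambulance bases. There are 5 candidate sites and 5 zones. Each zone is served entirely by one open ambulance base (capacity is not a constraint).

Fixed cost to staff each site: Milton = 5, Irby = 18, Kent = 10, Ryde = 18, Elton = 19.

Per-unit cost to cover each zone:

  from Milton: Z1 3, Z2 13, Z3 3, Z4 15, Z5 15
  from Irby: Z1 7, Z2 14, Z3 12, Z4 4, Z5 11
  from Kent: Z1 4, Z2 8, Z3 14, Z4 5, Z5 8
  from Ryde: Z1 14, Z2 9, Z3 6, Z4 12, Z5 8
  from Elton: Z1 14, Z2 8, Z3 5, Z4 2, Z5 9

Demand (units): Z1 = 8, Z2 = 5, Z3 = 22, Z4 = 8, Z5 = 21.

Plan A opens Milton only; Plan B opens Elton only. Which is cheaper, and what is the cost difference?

Plan B is cheaper by 109.

Plan A: {Milton}: Z1→Milton 3·8=24, Z2→Milton 13·5=65, Z3→Milton 3·22=66, Z4→Milton 15·8=120, Z5→Milton 15·21=315. Service 590; fixed 5; total 595.
Plan B: {Elton}: Z1→Elton 14·8=112, Z2→Elton 8·5=40, Z3→Elton 5·22=110, Z4→Elton 2·8=16, Z5→Elton 9·21=189. Service 467; fixed 19; total 486.
Difference: |595 − 486| = 109.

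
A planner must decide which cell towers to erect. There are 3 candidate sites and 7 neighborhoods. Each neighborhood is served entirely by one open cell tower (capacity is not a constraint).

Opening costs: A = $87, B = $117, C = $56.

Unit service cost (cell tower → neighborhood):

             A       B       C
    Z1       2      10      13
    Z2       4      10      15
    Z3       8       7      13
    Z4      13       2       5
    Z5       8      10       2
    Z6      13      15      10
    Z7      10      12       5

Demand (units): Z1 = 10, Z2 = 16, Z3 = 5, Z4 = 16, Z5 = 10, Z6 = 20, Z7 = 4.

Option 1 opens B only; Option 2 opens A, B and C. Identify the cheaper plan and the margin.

Option 2 is cheaper by 241.

Option 1: {B}: Z1→B 10·10=100, Z2→B 10·16=160, Z3→B 7·5=35, Z4→B 2·16=32, Z5→B 10·10=100, Z6→B 15·20=300, Z7→B 12·4=48. Service 775; fixed 117; total 892.
Option 2: {A, B, C}: Z1→A 2·10=20, Z2→A 4·16=64, Z3→B 7·5=35, Z4→B 2·16=32, Z5→C 2·10=20, Z6→C 10·20=200, Z7→C 5·4=20. Service 391; fixed 260; total 651.
Difference: |892 − 651| = 241.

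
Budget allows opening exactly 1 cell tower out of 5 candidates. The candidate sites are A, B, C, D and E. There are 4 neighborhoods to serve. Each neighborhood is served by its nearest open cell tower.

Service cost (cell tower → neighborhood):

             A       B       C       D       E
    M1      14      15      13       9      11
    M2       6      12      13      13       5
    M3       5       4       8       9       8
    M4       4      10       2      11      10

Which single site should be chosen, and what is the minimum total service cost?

With exactly 1 open, each neighborhood uses its cheapest among the chosen.
{A}: M1→A 14, M2→A 6, M3→A 5, M4→A 4. Service cost 29.
{E}: service cost 34
{C}: service cost 36
Among all 5 size-1 choices, {A} is lowest.

Choose A only; total service cost 29.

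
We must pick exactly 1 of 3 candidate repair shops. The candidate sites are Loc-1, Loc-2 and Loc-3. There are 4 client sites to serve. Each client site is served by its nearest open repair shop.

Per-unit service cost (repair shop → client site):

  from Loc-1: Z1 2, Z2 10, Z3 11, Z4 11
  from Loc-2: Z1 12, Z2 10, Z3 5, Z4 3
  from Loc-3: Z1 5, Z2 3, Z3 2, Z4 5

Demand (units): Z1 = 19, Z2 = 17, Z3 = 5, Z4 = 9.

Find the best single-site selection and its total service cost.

Choose Loc-3 only; total service cost 201.

With exactly 1 open, each client site uses its cheapest among the chosen.
{Loc-3}: Z1→Loc-3 5·19=95, Z2→Loc-3 3·17=51, Z3→Loc-3 2·5=10, Z4→Loc-3 5·9=45. Service cost 201.
{Loc-1}: service cost 362
{Loc-2}: service cost 450
Among all 3 size-1 choices, {Loc-3} is lowest.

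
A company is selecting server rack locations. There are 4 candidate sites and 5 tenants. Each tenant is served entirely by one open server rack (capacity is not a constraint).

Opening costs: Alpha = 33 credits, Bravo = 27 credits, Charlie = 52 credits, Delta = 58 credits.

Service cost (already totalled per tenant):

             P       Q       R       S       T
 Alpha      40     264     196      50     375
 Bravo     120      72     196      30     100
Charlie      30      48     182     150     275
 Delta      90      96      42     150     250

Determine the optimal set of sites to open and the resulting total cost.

Open Bravo, Charlie and Delta; minimum total cost 387.

For any fixed open set, each tenant goes to its cheapest open site; total = fixed + service.
{Bravo, Charlie, Delta}: P→Charlie 30, Q→Charlie 48, R→Delta 42, S→Bravo 30, T→Bravo 100. Service 250; fixed 137; total 387.
{Alpha, Bravo, Delta}: service 284 + fixed 118 = 402
{Bravo, Delta}: service 334 + fixed 85 = 419
{Alpha, Bravo, Charlie, Delta}: service 250 + fixed 170 = 420
No other subset beats 387.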